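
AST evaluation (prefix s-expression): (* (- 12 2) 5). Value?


Evaluate inner: (- 12 2) = 10
Evaluate root: (* 10 5) = 50
Result: 50


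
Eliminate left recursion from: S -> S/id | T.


Left-recursive alternatives: S/id; non-recursive: T
Introduce S': S -> TS', S' -> /idS' | ε


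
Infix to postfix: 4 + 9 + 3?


Left to right (same or higher precedence on left)
Postfix: 4 9 + 3 +


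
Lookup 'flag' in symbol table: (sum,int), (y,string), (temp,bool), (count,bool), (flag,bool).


Lookup 'flag' → type bool


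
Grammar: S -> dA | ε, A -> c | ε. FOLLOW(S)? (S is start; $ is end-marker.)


$ ∈ FOLLOW(S). For each A -> αBβ: add FIRST(β)\{ε} to FOLLOW(B); if β nullable, add FOLLOW(A).
FOLLOW(S) = {$}


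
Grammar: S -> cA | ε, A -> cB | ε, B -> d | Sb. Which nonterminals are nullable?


A nonterminal is nullable iff some alternative derives ε (directly, or every symbol in it is nullable)
Nullable: {A, S}


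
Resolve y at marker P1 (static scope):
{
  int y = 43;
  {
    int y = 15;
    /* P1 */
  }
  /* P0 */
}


y declared in the same block as P1
y = 15


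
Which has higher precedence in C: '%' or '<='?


'%' is multiplicative (level 10); '<=' is relational (level 7)
Higher level binds tighter
'%' has higher precedence than '<='


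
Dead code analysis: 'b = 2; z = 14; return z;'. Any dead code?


b is assigned but never read
Dead: 'b = 2'


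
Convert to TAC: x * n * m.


Break into single-operator statements:
t1 = x * n
t2 = t1 * m


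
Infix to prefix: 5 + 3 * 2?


'*' binds tighter: tree is (+ 5 (* 3 2))
Prefix: + 5 * 3 2


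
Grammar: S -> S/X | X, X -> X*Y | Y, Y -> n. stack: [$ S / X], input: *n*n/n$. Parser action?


'*' can extend X; shift to build X -> X*Y
Action: shift


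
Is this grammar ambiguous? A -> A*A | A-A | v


'v*v-v' has two parse trees (no precedence encoded between * and -)
Ambiguous


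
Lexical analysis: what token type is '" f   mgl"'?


Pattern: double-quoted sequence
Type: STRING_LITERAL


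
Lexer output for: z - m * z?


Scan left to right, longest-match per lexeme
Tokens: ID(z), OP(-), ID(m), OP(*), ID(z)


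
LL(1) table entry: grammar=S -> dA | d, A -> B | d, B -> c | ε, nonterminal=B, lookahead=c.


For [B, c]: 'c' ∈ FIRST(c)
Entry: B -> c


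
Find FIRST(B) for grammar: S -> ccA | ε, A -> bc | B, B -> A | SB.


Per alternative of B: FIRST(A) = {b, c}; FIRST(SB) = {b, c}
FIRST(B) = {b, c}


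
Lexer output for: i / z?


Scan left to right, longest-match per lexeme
Tokens: ID(i), OP(/), ID(z)


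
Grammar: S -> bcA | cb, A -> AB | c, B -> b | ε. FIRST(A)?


Per alternative of A: FIRST(AB) = {c}; FIRST(c) = {c}
FIRST(A) = {c}


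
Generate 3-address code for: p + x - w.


Break into single-operator statements:
t1 = p + x
t2 = t1 - w


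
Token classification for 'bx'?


Pattern: letter/underscore followed by alphanumerics, not a keyword
Type: IDENTIFIER


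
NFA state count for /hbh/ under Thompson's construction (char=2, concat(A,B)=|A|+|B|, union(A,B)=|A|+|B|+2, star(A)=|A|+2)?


Syntax tree has 3 char leaf(s), 0 union(s), 0 star(s)
chars contribute 3×2 = 6; each union adds +2; each star adds +2
Total: 6 + 0 + 0 = 6 states


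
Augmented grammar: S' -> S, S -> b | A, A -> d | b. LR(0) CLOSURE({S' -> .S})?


Start: S' -> .S
For each item with dot before a nonterminal B, add B -> .γ for every B-production
Closure: [S' -> .S, S -> .b, S -> .A, A -> .d, A -> .b]


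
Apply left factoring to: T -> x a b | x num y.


Common prefix: 'x'
Factored: T -> x T', T' -> a b | num y


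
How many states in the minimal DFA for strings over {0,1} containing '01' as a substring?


KMP-style automaton: 2 progress states + 1 absorbing accept = 3
Minimal DFA: 3 states


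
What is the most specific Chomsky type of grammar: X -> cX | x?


Right-linear: every RHS is a terminal or a terminal followed by one nonterminal
Classification: Type 3 (Regular)


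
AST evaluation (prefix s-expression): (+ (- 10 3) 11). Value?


Evaluate inner: (- 10 3) = 7
Evaluate root: (+ 7 11) = 18
Result: 18


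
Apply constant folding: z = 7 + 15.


7 + 15 = 22 at compile time
Optimized: z = 22


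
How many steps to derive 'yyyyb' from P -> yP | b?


Derivation: P => yP => yyP => yyyP => yyyyP => yyyyb
Steps: 5


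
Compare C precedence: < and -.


'-' is additive (level 9); '<' is relational (level 7)
Higher level binds tighter
'-' has higher precedence than '<'


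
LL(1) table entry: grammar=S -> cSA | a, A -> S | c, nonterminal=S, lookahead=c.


For [S, c]: 'c' ∈ FIRST(cSA)
Entry: S -> cSA


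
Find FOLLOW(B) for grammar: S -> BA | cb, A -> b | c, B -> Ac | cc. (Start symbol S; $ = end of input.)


$ ∈ FOLLOW(S). For each A -> αBβ: add FIRST(β)\{ε} to FOLLOW(B); if β nullable, add FOLLOW(A).
FOLLOW(B) = {b, c}


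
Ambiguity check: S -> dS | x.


right-linear, alternatives start with distinct terminals 'd' vs 'x': unique leftmost derivation
Unambiguous


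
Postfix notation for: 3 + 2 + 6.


Left to right (same or higher precedence on left)
Postfix: 3 2 + 6 +


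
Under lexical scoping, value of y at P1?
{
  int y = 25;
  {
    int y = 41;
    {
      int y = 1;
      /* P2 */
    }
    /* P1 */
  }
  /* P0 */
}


y declared in the same block as P1
y = 41


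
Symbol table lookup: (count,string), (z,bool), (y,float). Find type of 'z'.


Lookup 'z' → type bool


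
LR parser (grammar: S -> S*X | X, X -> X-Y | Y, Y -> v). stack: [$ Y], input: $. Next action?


'Y' (not preceded by X-) is the handle for X -> Y
Action: reduce (X -> Y)


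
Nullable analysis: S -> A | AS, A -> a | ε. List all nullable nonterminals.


A nonterminal is nullable iff some alternative derives ε (directly, or every symbol in it is nullable)
Nullable: {A, S}


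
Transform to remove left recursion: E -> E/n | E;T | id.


Left-recursive alternatives: E/n, E;T; non-recursive: id
Introduce E': E -> idE', E' -> /nE' | ;TE' | ε


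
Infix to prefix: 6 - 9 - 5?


left-to-right (same/higher precedence on left): tree is (- (- 6 9) 5)
Prefix: - - 6 9 5


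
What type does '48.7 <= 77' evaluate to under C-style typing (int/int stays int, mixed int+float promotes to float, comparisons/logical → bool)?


Operand types: float <= int
Rule: comparison yields bool
Result type: bool


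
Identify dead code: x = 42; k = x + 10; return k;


x is read by k's definition; k is returned
No dead code


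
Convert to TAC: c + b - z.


Break into single-operator statements:
t1 = c + b
t2 = t1 - z


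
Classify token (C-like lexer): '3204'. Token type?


Pattern: digits only
Type: INTEGER_LITERAL


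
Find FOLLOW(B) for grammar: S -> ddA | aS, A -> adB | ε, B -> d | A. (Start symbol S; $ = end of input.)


$ ∈ FOLLOW(S). For each A -> αBβ: add FIRST(β)\{ε} to FOLLOW(B); if β nullable, add FOLLOW(A).
FOLLOW(B) = {$}


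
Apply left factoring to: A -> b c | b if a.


Common prefix: 'b'
Factored: A -> b A', A' -> c | if a


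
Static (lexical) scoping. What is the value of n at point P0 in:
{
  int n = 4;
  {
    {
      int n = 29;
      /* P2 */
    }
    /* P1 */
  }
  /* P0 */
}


n declared in the same block as P0
n = 4


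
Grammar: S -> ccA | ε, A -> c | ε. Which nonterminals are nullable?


A nonterminal is nullable iff some alternative derives ε (directly, or every symbol in it is nullable)
Nullable: {A, S}


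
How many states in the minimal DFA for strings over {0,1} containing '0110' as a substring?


KMP-style automaton: 4 progress states + 1 absorbing accept = 5
Minimal DFA: 5 states


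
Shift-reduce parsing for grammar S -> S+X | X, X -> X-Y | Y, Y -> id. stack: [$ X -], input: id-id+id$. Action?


no handle; shift 'id'
Action: shift


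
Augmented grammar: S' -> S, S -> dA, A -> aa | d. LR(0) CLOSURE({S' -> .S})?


Start: S' -> .S
For each item with dot before a nonterminal B, add B -> .γ for every B-production
Closure: [S' -> .S, S -> .dA]


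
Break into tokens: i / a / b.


Scan left to right, longest-match per lexeme
Tokens: ID(i), OP(/), ID(a), OP(/), ID(b)


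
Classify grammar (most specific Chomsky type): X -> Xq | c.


Left-linear: every RHS is a terminal or one nonterminal followed by a terminal
Classification: Type 3 (Regular)


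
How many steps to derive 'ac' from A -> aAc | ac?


Derivation: A => ac
Steps: 1


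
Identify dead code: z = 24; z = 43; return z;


first assignment to z is overwritten before any read
Dead: 'z = 24'


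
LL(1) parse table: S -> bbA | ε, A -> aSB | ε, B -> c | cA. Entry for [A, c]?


For [A, c]: ε is nullable and 'c' ∈ FOLLOW(A)
Entry: A -> ε


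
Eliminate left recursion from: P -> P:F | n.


Left-recursive alternatives: P:F; non-recursive: n
Introduce P': P -> nP', P' -> :FP' | ε


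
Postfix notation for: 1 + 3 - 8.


Left to right (same or higher precedence on left)
Postfix: 1 3 + 8 -


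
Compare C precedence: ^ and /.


'/' is multiplicative (level 10); '^' is bitwise XOR (level 4)
Higher level binds tighter
'/' has higher precedence than '^'


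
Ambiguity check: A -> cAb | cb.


balanced c^n…b^n: each string has a unique parse
Unambiguous


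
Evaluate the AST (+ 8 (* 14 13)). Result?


Evaluate inner: (* 14 13) = 182
Evaluate root: (+ 8 182) = 190
Result: 190


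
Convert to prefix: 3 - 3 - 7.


left-to-right (same/higher precedence on left): tree is (- (- 3 3) 7)
Prefix: - - 3 3 7


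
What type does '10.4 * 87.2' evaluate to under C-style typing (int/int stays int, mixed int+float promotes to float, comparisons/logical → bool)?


Operand types: float * float
Rule: mixed int/float promotes to float; int/int stays int
Result type: float


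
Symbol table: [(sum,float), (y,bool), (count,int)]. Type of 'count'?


Lookup 'count' → type int


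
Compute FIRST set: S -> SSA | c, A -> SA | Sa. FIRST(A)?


Per alternative of A: FIRST(SA) = {c}; FIRST(Sa) = {c}
FIRST(A) = {c}


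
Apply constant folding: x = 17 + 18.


17 + 18 = 35 at compile time
Optimized: x = 35


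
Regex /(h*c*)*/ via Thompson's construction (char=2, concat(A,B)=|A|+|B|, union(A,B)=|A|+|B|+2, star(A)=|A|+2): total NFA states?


Syntax tree has 2 char leaf(s), 0 union(s), 3 star(s)
chars contribute 2×2 = 4; each union adds +2; each star adds +2
Total: 4 + 0 + 6 = 10 states


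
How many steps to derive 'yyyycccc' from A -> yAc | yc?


Derivation: A => yAc => yyAcc => yyyAccc => yyyycccc
Steps: 4


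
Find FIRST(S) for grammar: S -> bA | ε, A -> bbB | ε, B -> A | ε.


Per alternative of S: FIRST(bA) = {b}; FIRST(ε) = {ε}
FIRST(S) = {b, ε}


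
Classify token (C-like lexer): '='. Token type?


Pattern: operator symbol
Type: OPERATOR


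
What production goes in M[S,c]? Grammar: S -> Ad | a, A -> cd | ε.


For [S, c]: 'c' ∈ FIRST(Ad)
Entry: S -> Ad


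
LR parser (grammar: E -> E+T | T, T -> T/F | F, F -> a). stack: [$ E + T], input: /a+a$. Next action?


'/' can extend T; shift to build T -> T/F
Action: shift


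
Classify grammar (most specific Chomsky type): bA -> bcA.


LHS has context (more than one symbol) and |LHS| ≤ |RHS|
Classification: Type 1 (Context-Sensitive)


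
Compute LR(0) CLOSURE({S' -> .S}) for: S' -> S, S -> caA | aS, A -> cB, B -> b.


Start: S' -> .S
For each item with dot before a nonterminal B, add B -> .γ for every B-production
Closure: [S' -> .S, S -> .caA, S -> .aS]


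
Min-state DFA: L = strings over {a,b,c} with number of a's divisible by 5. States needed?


Track (count of a) mod 5: states 0..4, accept at 0
Minimal DFA: 5 states


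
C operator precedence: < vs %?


'%' is multiplicative (level 10); '<' is relational (level 7)
Higher level binds tighter
'%' has higher precedence than '<'


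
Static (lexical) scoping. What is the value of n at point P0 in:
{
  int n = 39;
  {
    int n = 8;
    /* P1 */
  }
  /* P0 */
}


n declared in the same block as P0
n = 39


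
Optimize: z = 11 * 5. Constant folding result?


11 * 5 = 55 at compile time
Optimized: z = 55


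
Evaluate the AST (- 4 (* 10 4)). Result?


Evaluate inner: (* 10 4) = 40
Evaluate root: (- 4 40) = -36
Result: -36


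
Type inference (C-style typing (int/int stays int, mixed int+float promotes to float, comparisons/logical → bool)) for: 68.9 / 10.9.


Operand types: float / float
Rule: mixed int/float promotes to float; int/int stays int
Result type: float


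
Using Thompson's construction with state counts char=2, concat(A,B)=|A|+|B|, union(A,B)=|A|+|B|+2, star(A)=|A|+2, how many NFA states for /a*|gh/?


Syntax tree has 3 char leaf(s), 1 union(s), 1 star(s)
chars contribute 3×2 = 6; each union adds +2; each star adds +2
Total: 6 + 2 + 2 = 10 states


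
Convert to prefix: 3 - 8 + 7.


left-to-right (same/higher precedence on left): tree is (+ (- 3 8) 7)
Prefix: + - 3 8 7


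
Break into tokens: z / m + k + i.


Scan left to right, longest-match per lexeme
Tokens: ID(z), OP(/), ID(m), OP(+), ID(k), OP(+), ID(i)


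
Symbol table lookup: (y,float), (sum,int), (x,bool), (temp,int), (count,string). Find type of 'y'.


Lookup 'y' → type float


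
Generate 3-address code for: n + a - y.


Break into single-operator statements:
t1 = n + a
t2 = t1 - y


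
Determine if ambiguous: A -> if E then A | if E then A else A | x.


dangling else: 'if E then if E then x else x' parses two ways
Ambiguous


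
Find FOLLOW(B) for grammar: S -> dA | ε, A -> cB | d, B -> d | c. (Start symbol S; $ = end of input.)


$ ∈ FOLLOW(S). For each A -> αBβ: add FIRST(β)\{ε} to FOLLOW(B); if β nullable, add FOLLOW(A).
FOLLOW(B) = {$}


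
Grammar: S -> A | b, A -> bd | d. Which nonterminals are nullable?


A nonterminal is nullable iff some alternative derives ε (directly, or every symbol in it is nullable)
Nullable: {}


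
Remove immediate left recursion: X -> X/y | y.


Left-recursive alternatives: X/y; non-recursive: y
Introduce X': X -> yX', X' -> /yX' | ε


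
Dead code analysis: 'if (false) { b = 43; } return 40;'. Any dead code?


condition is constant false, so the whole block is unreachable
Dead: 'if (false) { b = 43; }'


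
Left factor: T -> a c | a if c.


Common prefix: 'a'
Factored: T -> a T', T' -> c | if c


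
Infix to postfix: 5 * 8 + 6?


Left to right (same or higher precedence on left)
Postfix: 5 8 * 6 +


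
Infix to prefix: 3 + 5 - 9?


left-to-right (same/higher precedence on left): tree is (- (+ 3 5) 9)
Prefix: - + 3 5 9


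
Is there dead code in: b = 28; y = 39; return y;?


b is assigned but never read
Dead: 'b = 28'


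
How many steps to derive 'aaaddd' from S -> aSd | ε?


Derivation: S => aSd => aaSdd => aaaSddd => aaaddd
Steps: 4


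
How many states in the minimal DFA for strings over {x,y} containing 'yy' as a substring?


KMP-style automaton: 2 progress states + 1 absorbing accept = 3
Minimal DFA: 3 states


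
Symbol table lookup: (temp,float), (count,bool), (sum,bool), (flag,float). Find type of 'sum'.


Lookup 'sum' → type bool


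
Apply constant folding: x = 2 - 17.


2 - 17 = -15 at compile time
Optimized: x = -15


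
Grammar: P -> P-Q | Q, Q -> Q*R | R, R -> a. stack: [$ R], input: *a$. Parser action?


'R' (not preceded by Q*) is the handle for Q -> R
Action: reduce (Q -> R)


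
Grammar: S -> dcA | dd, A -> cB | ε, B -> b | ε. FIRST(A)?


Per alternative of A: FIRST(cB) = {c}; FIRST(ε) = {ε}
FIRST(A) = {c, ε}


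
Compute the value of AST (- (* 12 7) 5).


Evaluate inner: (* 12 7) = 84
Evaluate root: (- 84 5) = 79
Result: 79


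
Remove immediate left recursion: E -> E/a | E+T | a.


Left-recursive alternatives: E/a, E+T; non-recursive: a
Introduce E': E -> aE', E' -> /aE' | +TE' | ε


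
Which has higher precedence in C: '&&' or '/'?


'/' is multiplicative (level 10); '&&' is logical AND (level 2)
Higher level binds tighter
'/' has higher precedence than '&&'


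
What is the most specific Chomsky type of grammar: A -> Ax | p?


Left-linear: every RHS is a terminal or one nonterminal followed by a terminal
Classification: Type 3 (Regular)


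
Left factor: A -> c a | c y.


Common prefix: 'c'
Factored: A -> c A', A' -> a | y


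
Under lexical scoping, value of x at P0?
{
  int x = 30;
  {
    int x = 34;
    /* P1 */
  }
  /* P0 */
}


x declared in the same block as P0
x = 30


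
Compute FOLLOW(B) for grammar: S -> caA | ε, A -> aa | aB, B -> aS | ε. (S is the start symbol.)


$ ∈ FOLLOW(S). For each A -> αBβ: add FIRST(β)\{ε} to FOLLOW(B); if β nullable, add FOLLOW(A).
FOLLOW(B) = {$}


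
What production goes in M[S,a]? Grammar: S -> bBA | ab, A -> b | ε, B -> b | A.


For [S, a]: 'a' ∈ FIRST(ab)
Entry: S -> ab


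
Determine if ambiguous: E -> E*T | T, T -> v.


precedence layered via separate nonterminal T: deterministic
Unambiguous


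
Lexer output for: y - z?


Scan left to right, longest-match per lexeme
Tokens: ID(y), OP(-), ID(z)


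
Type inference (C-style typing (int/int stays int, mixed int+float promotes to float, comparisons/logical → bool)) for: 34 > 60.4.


Operand types: int > float
Rule: comparison yields bool
Result type: bool


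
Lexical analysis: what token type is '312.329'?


Pattern: digits with a decimal point
Type: FLOAT_LITERAL


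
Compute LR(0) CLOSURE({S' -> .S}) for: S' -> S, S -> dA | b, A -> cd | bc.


Start: S' -> .S
For each item with dot before a nonterminal B, add B -> .γ for every B-production
Closure: [S' -> .S, S -> .dA, S -> .b]


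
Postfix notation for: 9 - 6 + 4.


Left to right (same or higher precedence on left)
Postfix: 9 6 - 4 +


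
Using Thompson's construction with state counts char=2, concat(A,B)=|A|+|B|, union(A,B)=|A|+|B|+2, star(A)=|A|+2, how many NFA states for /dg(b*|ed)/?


Syntax tree has 5 char leaf(s), 1 union(s), 1 star(s)
chars contribute 5×2 = 10; each union adds +2; each star adds +2
Total: 10 + 2 + 2 = 14 states


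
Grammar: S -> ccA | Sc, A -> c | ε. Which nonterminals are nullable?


A nonterminal is nullable iff some alternative derives ε (directly, or every symbol in it is nullable)
Nullable: {A}


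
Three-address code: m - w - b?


Break into single-operator statements:
t1 = m - w
t2 = t1 - b


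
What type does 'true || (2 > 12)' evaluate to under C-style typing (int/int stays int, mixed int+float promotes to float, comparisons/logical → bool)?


Operand types: bool || bool
Rule: logical operators take bool operands and yield bool
Result type: bool


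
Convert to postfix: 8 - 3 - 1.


Left to right (same or higher precedence on left)
Postfix: 8 3 - 1 -


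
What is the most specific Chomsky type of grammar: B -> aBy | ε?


Single nonterminal LHS, but a^n y^n is not regular
Classification: Type 2 (Context-Free)


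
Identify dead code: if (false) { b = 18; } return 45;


condition is constant false, so the whole block is unreachable
Dead: 'if (false) { b = 18; }'


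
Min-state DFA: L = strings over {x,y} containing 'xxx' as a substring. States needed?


KMP-style automaton: 3 progress states + 1 absorbing accept = 4
Minimal DFA: 4 states


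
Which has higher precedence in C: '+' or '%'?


'%' is multiplicative (level 10); '+' is additive (level 9)
Higher level binds tighter
'%' has higher precedence than '+'


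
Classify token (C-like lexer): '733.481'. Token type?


Pattern: digits with a decimal point
Type: FLOAT_LITERAL


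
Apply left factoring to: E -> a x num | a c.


Common prefix: 'a'
Factored: E -> a E', E' -> x num | c


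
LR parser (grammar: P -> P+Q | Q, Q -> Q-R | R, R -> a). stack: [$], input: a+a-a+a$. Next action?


no handle on stack; shift 'a'
Action: shift


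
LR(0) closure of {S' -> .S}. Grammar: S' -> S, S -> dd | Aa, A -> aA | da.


Start: S' -> .S
For each item with dot before a nonterminal B, add B -> .γ for every B-production
Closure: [S' -> .S, S -> .dd, S -> .Aa, A -> .aA, A -> .da]


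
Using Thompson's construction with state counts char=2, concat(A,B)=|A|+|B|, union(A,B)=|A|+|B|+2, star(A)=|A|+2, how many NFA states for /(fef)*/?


Syntax tree has 3 char leaf(s), 0 union(s), 1 star(s)
chars contribute 3×2 = 6; each union adds +2; each star adds +2
Total: 6 + 0 + 2 = 8 states


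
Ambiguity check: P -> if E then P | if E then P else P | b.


dangling else: 'if E then if E then b else b' parses two ways
Ambiguous


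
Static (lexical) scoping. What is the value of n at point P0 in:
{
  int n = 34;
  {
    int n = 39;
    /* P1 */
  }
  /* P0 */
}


n declared in the same block as P0
n = 34


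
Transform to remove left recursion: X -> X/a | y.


Left-recursive alternatives: X/a; non-recursive: y
Introduce X': X -> yX', X' -> /aX' | ε


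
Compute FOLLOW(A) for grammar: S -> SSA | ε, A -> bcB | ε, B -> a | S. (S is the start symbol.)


$ ∈ FOLLOW(S). For each A -> αBβ: add FIRST(β)\{ε} to FOLLOW(B); if β nullable, add FOLLOW(A).
FOLLOW(A) = {$, b}


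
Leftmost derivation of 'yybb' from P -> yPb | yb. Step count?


Derivation: P => yPb => yybb
Steps: 2


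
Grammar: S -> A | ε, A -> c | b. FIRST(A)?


Per alternative of A: FIRST(c) = {c}; FIRST(b) = {b}
FIRST(A) = {b, c}


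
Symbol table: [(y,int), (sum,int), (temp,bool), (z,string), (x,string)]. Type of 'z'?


Lookup 'z' → type string


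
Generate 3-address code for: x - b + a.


Break into single-operator statements:
t1 = x - b
t2 = t1 + a


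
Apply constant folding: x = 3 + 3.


3 + 3 = 6 at compile time
Optimized: x = 6


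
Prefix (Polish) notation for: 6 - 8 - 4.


left-to-right (same/higher precedence on left): tree is (- (- 6 8) 4)
Prefix: - - 6 8 4


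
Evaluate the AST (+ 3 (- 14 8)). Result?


Evaluate inner: (- 14 8) = 6
Evaluate root: (+ 3 6) = 9
Result: 9


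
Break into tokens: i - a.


Scan left to right, longest-match per lexeme
Tokens: ID(i), OP(-), ID(a)


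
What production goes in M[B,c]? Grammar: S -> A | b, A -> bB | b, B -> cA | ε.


For [B, c]: 'c' ∈ FIRST(cA)
Entry: B -> cA


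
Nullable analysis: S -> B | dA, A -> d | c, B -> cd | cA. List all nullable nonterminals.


A nonterminal is nullable iff some alternative derives ε (directly, or every symbol in it is nullable)
Nullable: {}


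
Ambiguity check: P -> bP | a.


right-linear, alternatives start with distinct terminals 'b' vs 'a': unique leftmost derivation
Unambiguous


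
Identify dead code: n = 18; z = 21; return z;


n is assigned but never read
Dead: 'n = 18'


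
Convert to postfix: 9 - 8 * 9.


* has higher precedence, evaluate 8*9 first
Postfix: 9 8 9 * -


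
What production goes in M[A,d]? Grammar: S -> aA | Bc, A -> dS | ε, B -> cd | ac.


For [A, d]: 'd' ∈ FIRST(dS)
Entry: A -> dS


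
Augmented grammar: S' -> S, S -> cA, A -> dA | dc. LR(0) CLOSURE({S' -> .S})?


Start: S' -> .S
For each item with dot before a nonterminal B, add B -> .γ for every B-production
Closure: [S' -> .S, S -> .cA]


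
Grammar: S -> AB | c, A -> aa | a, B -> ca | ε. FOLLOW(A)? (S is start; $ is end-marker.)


$ ∈ FOLLOW(S). For each A -> αBβ: add FIRST(β)\{ε} to FOLLOW(B); if β nullable, add FOLLOW(A).
FOLLOW(A) = {$, c}


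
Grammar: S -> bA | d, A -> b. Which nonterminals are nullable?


A nonterminal is nullable iff some alternative derives ε (directly, or every symbol in it is nullable)
Nullable: {}


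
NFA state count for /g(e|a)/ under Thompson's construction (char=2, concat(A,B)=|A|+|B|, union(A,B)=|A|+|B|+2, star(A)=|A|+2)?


Syntax tree has 3 char leaf(s), 1 union(s), 0 star(s)
chars contribute 3×2 = 6; each union adds +2; each star adds +2
Total: 6 + 2 + 0 = 8 states


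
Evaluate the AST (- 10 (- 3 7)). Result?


Evaluate inner: (- 3 7) = -4
Evaluate root: (- 10 -4) = 14
Result: 14


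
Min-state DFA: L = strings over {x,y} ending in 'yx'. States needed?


Track the longest suffix of input matching a prefix of 'yx': 3 classes (prefixes of length 0..2)
Minimal DFA: 3 states


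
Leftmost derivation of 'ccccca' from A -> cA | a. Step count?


Derivation: A => cA => ccA => cccA => ccccA => cccccA => ccccca
Steps: 6


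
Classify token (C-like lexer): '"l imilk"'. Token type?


Pattern: double-quoted sequence
Type: STRING_LITERAL


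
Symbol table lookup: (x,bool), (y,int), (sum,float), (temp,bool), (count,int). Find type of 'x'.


Lookup 'x' → type bool


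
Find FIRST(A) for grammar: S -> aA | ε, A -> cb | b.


Per alternative of A: FIRST(cb) = {c}; FIRST(b) = {b}
FIRST(A) = {b, c}


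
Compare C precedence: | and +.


'+' is additive (level 9); '|' is bitwise OR (level 3)
Higher level binds tighter
'+' has higher precedence than '|'


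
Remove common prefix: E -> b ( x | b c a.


Common prefix: 'b'
Factored: E -> b E', E' -> ( x | c a


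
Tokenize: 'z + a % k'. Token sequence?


Scan left to right, longest-match per lexeme
Tokens: ID(z), OP(+), ID(a), OP(%), ID(k)


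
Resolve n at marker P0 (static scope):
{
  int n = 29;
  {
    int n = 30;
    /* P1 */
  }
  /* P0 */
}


n declared in the same block as P0
n = 29


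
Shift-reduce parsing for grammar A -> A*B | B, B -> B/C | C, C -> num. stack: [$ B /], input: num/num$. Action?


no handle; shift 'num'
Action: shift


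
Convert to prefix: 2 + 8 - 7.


left-to-right (same/higher precedence on left): tree is (- (+ 2 8) 7)
Prefix: - + 2 8 7


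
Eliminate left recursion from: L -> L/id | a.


Left-recursive alternatives: L/id; non-recursive: a
Introduce L': L -> aL', L' -> /idL' | ε


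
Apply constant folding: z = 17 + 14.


17 + 14 = 31 at compile time
Optimized: z = 31


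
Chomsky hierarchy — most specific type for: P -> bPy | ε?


Single nonterminal LHS, but b^n y^n is not regular
Classification: Type 2 (Context-Free)


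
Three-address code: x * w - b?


Break into single-operator statements:
t1 = x * w
t2 = t1 - b


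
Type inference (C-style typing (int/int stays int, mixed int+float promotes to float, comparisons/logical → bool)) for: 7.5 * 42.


Operand types: float * int
Rule: mixed int/float promotes to float; int/int stays int
Result type: float


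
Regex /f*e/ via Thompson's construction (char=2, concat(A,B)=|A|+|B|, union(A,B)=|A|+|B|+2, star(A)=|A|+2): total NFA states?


Syntax tree has 2 char leaf(s), 0 union(s), 1 star(s)
chars contribute 2×2 = 4; each union adds +2; each star adds +2
Total: 4 + 0 + 2 = 6 states


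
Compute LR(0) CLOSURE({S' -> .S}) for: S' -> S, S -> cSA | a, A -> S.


Start: S' -> .S
For each item with dot before a nonterminal B, add B -> .γ for every B-production
Closure: [S' -> .S, S -> .cSA, S -> .a]


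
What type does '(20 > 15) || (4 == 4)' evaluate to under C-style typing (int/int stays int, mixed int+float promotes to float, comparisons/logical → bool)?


Operand types: bool || bool
Rule: logical operators take bool operands and yield bool
Result type: bool


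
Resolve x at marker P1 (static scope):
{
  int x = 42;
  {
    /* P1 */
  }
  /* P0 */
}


P1's block does not declare x; resolves to the enclosing declaration at depth 0
x = 42


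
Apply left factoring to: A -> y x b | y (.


Common prefix: 'y'
Factored: A -> y A', A' -> x b | (


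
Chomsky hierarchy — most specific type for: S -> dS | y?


Right-linear: every RHS is a terminal or a terminal followed by one nonterminal
Classification: Type 3 (Regular)


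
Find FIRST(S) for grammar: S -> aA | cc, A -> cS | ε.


Per alternative of S: FIRST(aA) = {a}; FIRST(cc) = {c}
FIRST(S) = {a, c}


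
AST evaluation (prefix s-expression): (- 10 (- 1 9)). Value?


Evaluate inner: (- 1 9) = -8
Evaluate root: (- 10 -8) = 18
Result: 18


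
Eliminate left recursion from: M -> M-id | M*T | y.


Left-recursive alternatives: M-id, M*T; non-recursive: y
Introduce M': M -> yM', M' -> -idM' | *TM' | ε


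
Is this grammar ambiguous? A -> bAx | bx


balanced b^n…x^n: each string has a unique parse
Unambiguous


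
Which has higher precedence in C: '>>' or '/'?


'/' is multiplicative (level 10); '>>' is shift (level 8)
Higher level binds tighter
'/' has higher precedence than '>>'


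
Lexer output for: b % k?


Scan left to right, longest-match per lexeme
Tokens: ID(b), OP(%), ID(k)


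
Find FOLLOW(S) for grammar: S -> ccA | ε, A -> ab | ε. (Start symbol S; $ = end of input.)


$ ∈ FOLLOW(S). For each A -> αBβ: add FIRST(β)\{ε} to FOLLOW(B); if β nullable, add FOLLOW(A).
FOLLOW(S) = {$}


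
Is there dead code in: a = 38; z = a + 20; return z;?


a is read by z's definition; z is returned
No dead code


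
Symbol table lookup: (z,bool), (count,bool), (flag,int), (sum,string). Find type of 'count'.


Lookup 'count' → type bool


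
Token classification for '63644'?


Pattern: digits only
Type: INTEGER_LITERAL


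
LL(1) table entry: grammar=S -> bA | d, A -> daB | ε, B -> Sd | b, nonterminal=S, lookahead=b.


For [S, b]: 'b' ∈ FIRST(bA)
Entry: S -> bA


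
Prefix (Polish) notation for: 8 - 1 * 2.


'*' binds tighter: tree is (- 8 (* 1 2))
Prefix: - 8 * 1 2


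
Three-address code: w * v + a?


Break into single-operator statements:
t1 = w * v
t2 = t1 + a


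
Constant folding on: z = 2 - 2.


2 - 2 = 0 at compile time
Optimized: z = 0


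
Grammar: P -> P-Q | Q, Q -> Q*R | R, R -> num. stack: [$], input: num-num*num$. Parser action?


no handle on stack; shift 'num'
Action: shift


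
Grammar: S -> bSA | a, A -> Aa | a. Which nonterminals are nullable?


A nonterminal is nullable iff some alternative derives ε (directly, or every symbol in it is nullable)
Nullable: {}


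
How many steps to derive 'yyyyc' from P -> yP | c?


Derivation: P => yP => yyP => yyyP => yyyyP => yyyyc
Steps: 5


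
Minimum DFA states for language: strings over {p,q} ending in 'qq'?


Track the longest suffix of input matching a prefix of 'qq': 3 classes (prefixes of length 0..2)
Minimal DFA: 3 states


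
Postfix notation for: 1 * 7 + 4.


Left to right (same or higher precedence on left)
Postfix: 1 7 * 4 +


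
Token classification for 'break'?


Pattern: reserved word
Type: KEYWORD


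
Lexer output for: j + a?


Scan left to right, longest-match per lexeme
Tokens: ID(j), OP(+), ID(a)


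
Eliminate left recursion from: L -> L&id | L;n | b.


Left-recursive alternatives: L&id, L;n; non-recursive: b
Introduce L': L -> bL', L' -> &idL' | ;nL' | ε


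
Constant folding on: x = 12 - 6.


12 - 6 = 6 at compile time
Optimized: x = 6


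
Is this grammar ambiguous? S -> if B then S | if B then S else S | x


dangling else: 'if B then if B then x else x' parses two ways
Ambiguous


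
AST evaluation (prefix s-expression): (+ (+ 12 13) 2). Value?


Evaluate inner: (+ 12 13) = 25
Evaluate root: (+ 25 2) = 27
Result: 27


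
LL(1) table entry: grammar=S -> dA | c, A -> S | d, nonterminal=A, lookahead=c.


For [A, c]: 'c' ∈ FIRST(S)
Entry: A -> S


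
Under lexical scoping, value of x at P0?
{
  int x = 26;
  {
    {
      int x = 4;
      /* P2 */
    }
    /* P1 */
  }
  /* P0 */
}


x declared in the same block as P0
x = 26


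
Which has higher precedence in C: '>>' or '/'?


'/' is multiplicative (level 10); '>>' is shift (level 8)
Higher level binds tighter
'/' has higher precedence than '>>'


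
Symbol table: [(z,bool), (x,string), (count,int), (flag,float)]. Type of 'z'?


Lookup 'z' → type bool


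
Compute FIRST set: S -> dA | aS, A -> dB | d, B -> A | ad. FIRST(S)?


Per alternative of S: FIRST(dA) = {d}; FIRST(aS) = {a}
FIRST(S) = {a, d}


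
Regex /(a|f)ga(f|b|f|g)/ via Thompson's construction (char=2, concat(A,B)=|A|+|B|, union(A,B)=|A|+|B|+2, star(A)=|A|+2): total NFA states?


Syntax tree has 8 char leaf(s), 4 union(s), 0 star(s)
chars contribute 8×2 = 16; each union adds +2; each star adds +2
Total: 16 + 8 + 0 = 24 states


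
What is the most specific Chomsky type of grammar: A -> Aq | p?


Left-linear: every RHS is a terminal or one nonterminal followed by a terminal
Classification: Type 3 (Regular)


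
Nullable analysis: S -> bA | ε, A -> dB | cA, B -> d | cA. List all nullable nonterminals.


A nonterminal is nullable iff some alternative derives ε (directly, or every symbol in it is nullable)
Nullable: {S}


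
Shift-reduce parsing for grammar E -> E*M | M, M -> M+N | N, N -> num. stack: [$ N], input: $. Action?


'N' (not preceded by M+) is the handle for M -> N
Action: reduce (M -> N)


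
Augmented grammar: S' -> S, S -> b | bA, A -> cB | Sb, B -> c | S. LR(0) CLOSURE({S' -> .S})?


Start: S' -> .S
For each item with dot before a nonterminal B, add B -> .γ for every B-production
Closure: [S' -> .S, S -> .b, S -> .bA]


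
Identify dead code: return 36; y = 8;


statement follows a return and is unreachable
Dead: 'y = 8'


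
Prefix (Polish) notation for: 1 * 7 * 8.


left-to-right (same/higher precedence on left): tree is (* (* 1 7) 8)
Prefix: * * 1 7 8


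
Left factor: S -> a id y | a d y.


Common prefix: 'a'
Factored: S -> a S', S' -> id y | d y


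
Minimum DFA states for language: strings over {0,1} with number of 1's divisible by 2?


Track (count of 1) mod 2: states 0..1, accept at 0
Minimal DFA: 2 states


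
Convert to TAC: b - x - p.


Break into single-operator statements:
t1 = b - x
t2 = t1 - p


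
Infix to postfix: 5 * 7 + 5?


Left to right (same or higher precedence on left)
Postfix: 5 7 * 5 +


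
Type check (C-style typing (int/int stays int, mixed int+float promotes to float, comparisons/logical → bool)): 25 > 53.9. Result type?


Operand types: int > float
Rule: comparison yields bool
Result type: bool


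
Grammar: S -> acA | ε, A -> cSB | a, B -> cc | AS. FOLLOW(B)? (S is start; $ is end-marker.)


$ ∈ FOLLOW(S). For each A -> αBβ: add FIRST(β)\{ε} to FOLLOW(B); if β nullable, add FOLLOW(A).
FOLLOW(B) = {$, a, c}


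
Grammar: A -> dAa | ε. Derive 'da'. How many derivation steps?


Derivation: A => dAa => da
Steps: 2


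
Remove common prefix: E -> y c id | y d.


Common prefix: 'y'
Factored: E -> y E', E' -> c id | d


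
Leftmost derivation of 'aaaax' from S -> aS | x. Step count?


Derivation: S => aS => aaS => aaaS => aaaaS => aaaax
Steps: 5


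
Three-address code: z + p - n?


Break into single-operator statements:
t1 = z + p
t2 = t1 - n


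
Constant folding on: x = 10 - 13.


10 - 13 = -3 at compile time
Optimized: x = -3


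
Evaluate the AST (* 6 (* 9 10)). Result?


Evaluate inner: (* 9 10) = 90
Evaluate root: (* 6 90) = 540
Result: 540


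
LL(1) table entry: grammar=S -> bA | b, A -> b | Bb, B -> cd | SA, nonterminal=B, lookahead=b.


For [B, b]: 'b' ∈ FIRST(SA)
Entry: B -> SA


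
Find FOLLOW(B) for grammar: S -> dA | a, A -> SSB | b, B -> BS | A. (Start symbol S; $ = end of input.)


$ ∈ FOLLOW(S). For each A -> αBβ: add FIRST(β)\{ε} to FOLLOW(B); if β nullable, add FOLLOW(A).
FOLLOW(B) = {$, a, b, d}


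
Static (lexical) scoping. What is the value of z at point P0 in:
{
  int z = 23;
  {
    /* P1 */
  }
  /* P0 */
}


z declared in the same block as P0
z = 23


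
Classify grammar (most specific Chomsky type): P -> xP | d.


Right-linear: every RHS is a terminal or a terminal followed by one nonterminal
Classification: Type 3 (Regular)


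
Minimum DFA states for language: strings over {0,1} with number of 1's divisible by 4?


Track (count of 1) mod 4: states 0..3, accept at 0
Minimal DFA: 4 states


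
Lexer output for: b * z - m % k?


Scan left to right, longest-match per lexeme
Tokens: ID(b), OP(*), ID(z), OP(-), ID(m), OP(%), ID(k)


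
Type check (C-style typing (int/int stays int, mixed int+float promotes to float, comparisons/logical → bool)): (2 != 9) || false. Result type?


Operand types: bool || bool
Rule: logical operators take bool operands and yield bool
Result type: bool


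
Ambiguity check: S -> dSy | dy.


balanced d^n…y^n: each string has a unique parse
Unambiguous


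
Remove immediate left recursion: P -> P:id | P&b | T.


Left-recursive alternatives: P:id, P&b; non-recursive: T
Introduce P': P -> TP', P' -> :idP' | &bP' | ε


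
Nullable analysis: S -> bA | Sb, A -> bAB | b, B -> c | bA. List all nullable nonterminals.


A nonterminal is nullable iff some alternative derives ε (directly, or every symbol in it is nullable)
Nullable: {}


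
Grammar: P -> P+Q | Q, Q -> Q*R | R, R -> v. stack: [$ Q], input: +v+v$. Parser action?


lookahead ∉ {*} so Q won't extend; reduce P -> Q
Action: reduce (P -> Q)


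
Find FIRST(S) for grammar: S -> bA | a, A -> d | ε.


Per alternative of S: FIRST(bA) = {b}; FIRST(a) = {a}
FIRST(S) = {a, b}


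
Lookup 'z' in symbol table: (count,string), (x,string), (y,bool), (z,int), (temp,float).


Lookup 'z' → type int


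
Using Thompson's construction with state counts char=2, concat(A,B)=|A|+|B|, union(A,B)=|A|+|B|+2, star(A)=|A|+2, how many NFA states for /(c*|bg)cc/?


Syntax tree has 5 char leaf(s), 1 union(s), 1 star(s)
chars contribute 5×2 = 10; each union adds +2; each star adds +2
Total: 10 + 2 + 2 = 14 states


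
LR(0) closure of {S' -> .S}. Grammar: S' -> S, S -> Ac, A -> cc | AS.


Start: S' -> .S
For each item with dot before a nonterminal B, add B -> .γ for every B-production
Closure: [S' -> .S, S -> .Ac, A -> .cc, A -> .AS]


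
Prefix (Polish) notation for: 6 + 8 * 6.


'*' binds tighter: tree is (+ 6 (* 8 6))
Prefix: + 6 * 8 6


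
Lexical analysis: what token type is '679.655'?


Pattern: digits with a decimal point
Type: FLOAT_LITERAL


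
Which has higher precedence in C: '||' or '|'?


'|' is bitwise OR (level 3); '||' is logical OR (level 1)
Higher level binds tighter
'|' has higher precedence than '||'


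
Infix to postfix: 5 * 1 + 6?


Left to right (same or higher precedence on left)
Postfix: 5 1 * 6 +


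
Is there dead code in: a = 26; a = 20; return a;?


first assignment to a is overwritten before any read
Dead: 'a = 26'


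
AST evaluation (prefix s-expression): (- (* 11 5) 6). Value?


Evaluate inner: (* 11 5) = 55
Evaluate root: (- 55 6) = 49
Result: 49


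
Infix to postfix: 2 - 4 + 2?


Left to right (same or higher precedence on left)
Postfix: 2 4 - 2 +


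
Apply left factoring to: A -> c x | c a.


Common prefix: 'c'
Factored: A -> c A', A' -> x | a


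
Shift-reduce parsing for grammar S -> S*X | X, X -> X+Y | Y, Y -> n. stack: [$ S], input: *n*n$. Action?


shift '*' to continue S -> S*X
Action: shift


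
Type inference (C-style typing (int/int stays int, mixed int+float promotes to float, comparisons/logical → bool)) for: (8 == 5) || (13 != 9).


Operand types: bool || bool
Rule: logical operators take bool operands and yield bool
Result type: bool
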